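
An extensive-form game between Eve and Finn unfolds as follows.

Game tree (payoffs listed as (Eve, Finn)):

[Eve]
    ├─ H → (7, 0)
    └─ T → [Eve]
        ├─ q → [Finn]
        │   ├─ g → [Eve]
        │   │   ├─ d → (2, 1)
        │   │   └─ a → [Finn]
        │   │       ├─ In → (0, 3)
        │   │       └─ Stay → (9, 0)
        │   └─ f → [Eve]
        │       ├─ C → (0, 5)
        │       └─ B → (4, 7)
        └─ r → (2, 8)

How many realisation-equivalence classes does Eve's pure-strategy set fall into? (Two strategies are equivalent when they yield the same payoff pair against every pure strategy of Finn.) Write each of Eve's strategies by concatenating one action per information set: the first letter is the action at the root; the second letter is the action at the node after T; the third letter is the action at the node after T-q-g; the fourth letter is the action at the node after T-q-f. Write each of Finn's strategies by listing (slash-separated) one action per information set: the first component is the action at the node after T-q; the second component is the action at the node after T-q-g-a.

6

Eve has 16 pure strategies: HqdC, HqdB, HqaC, HqaB, HrdC, HrdB, HraC, HraB, TqdC, TqdB, TqaC, TqaB, TrdC, TrdB, TraC, TraB. Columns: g/In, g/Stay, f/In, f/Stay.
{HqdC, HqdB, HqaC, HqaB, HrdC, HrdB, HraC, HraB} → row (7,0) (7,0) (7,0) (7,0)
{TqdC} → row (2,1) (2,1) (0,5) (0,5)
{TqdB} → row (2,1) (2,1) (4,7) (4,7)
{TqaC} → row (0,3) (9,0) (0,5) (0,5)
{TqaB} → row (0,3) (9,0) (4,7) (4,7)
{TrdC, TrdB, TraC, TraB} → row (2,8) (2,8) (2,8) (2,8)
That's 6 distinct rows out of 16 strategies.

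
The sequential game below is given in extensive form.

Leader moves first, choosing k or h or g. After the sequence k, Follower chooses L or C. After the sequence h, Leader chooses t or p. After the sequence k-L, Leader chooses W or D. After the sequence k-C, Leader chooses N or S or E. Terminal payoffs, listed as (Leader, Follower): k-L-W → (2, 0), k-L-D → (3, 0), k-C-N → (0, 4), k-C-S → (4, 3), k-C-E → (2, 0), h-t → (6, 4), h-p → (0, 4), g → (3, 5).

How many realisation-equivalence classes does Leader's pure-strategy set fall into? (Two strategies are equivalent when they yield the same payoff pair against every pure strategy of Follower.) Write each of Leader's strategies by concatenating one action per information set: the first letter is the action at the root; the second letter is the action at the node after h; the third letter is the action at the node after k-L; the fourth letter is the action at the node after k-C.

9

Leader has 36 pure strategies: ktWN, ktWS, ktWE, ktDN, ktDS, ktDE, kpWN, kpWS, kpWE, kpDN, kpDS, kpDE, htWN, htWS, htWE, htDN, htDS, htDE, hpWN, hpWS, hpWE, hpDN, hpDS, hpDE, gtWN, gtWS, gtWE, gtDN, gtDS, gtDE, gpWN, gpWS, gpWE, gpDN, gpDS, gpDE. Columns: L, C.
{ktWN, kpWN} → row (2,0) (0,4)
{ktWS, kpWS} → row (2,0) (4,3)
{ktWE, kpWE} → row (2,0) (2,0)
{ktDN, kpDN} → row (3,0) (0,4)
{ktDS, kpDS} → row (3,0) (4,3)
{ktDE, kpDE} → row (3,0) (2,0)
{htWN, htWS, htWE, htDN, htDS, htDE} → row (6,4) (6,4)
{hpWN, hpWS, hpWE, hpDN, hpDS, hpDE} → row (0,4) (0,4)
{gtWN, gtWS, gtWE, gtDN, gtDS, gtDE, gpWN, gpWS, gpWE, gpDN, gpDS, gpDE} → row (3,5) (3,5)
That's 9 distinct rows out of 36 strategies.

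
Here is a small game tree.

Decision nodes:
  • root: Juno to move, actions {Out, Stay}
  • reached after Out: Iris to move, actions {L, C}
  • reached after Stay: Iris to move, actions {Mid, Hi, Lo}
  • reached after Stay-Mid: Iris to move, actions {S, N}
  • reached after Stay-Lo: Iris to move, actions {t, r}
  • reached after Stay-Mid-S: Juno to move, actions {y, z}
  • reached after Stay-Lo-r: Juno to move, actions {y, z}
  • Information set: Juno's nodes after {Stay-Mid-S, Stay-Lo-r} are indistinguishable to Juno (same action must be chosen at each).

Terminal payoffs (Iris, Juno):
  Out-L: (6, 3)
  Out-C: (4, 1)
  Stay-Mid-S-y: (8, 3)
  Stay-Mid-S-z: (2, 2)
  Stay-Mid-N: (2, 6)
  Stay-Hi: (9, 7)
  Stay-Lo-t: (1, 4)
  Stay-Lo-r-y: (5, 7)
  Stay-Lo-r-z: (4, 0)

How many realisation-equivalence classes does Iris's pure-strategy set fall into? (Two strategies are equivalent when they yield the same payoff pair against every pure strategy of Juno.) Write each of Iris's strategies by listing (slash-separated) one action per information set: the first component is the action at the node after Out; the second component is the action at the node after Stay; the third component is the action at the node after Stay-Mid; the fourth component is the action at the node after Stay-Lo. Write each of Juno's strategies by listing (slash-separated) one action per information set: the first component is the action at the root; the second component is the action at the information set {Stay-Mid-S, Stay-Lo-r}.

10

Iris has 24 pure strategies: L/Mid/S/t, L/Mid/S/r, L/Mid/N/t, L/Mid/N/r, L/Hi/S/t, L/Hi/S/r, L/Hi/N/t, L/Hi/N/r, L/Lo/S/t, L/Lo/S/r, L/Lo/N/t, L/Lo/N/r, C/Mid/S/t, C/Mid/S/r, C/Mid/N/t, C/Mid/N/r, C/Hi/S/t, C/Hi/S/r, C/Hi/N/t, C/Hi/N/r, C/Lo/S/t, C/Lo/S/r, C/Lo/N/t, C/Lo/N/r. Columns: Out/y, Out/z, Stay/y, Stay/z.
{L/Mid/S/t, L/Mid/S/r} → row (6,3) (6,3) (8,3) (2,2)
{L/Mid/N/t, L/Mid/N/r} → row (6,3) (6,3) (2,6) (2,6)
{L/Hi/S/t, L/Hi/S/r, L/Hi/N/t, L/Hi/N/r} → row (6,3) (6,3) (9,7) (9,7)
{L/Lo/S/t, L/Lo/N/t} → row (6,3) (6,3) (1,4) (1,4)
{L/Lo/S/r, L/Lo/N/r} → row (6,3) (6,3) (5,7) (4,0)
{C/Mid/S/t, C/Mid/S/r} → row (4,1) (4,1) (8,3) (2,2)
{C/Mid/N/t, C/Mid/N/r} → row (4,1) (4,1) (2,6) (2,6)
{C/Hi/S/t, C/Hi/S/r, C/Hi/N/t, C/Hi/N/r} → row (4,1) (4,1) (9,7) (9,7)
{C/Lo/S/t, C/Lo/N/t} → row (4,1) (4,1) (1,4) (1,4)
{C/Lo/S/r, C/Lo/N/r} → row (4,1) (4,1) (5,7) (4,0)
That's 10 distinct rows out of 24 strategies.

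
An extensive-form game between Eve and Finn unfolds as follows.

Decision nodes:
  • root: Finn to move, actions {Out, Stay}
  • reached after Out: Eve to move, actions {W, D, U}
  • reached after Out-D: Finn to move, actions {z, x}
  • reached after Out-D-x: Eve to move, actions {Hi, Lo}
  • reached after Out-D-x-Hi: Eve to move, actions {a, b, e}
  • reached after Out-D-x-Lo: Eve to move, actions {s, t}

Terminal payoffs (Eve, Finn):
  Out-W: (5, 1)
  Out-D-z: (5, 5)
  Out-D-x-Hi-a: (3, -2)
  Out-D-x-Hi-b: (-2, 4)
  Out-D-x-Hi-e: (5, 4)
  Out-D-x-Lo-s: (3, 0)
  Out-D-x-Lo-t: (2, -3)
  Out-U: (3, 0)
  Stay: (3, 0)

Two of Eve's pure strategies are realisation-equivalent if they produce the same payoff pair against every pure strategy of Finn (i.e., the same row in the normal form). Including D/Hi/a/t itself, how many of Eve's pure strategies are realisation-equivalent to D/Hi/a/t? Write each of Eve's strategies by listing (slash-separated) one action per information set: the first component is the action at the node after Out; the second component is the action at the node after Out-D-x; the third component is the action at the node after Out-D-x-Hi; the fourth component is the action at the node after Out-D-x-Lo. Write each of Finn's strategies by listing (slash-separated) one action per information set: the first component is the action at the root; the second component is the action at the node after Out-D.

2

Row for D/Hi/a/t (columns Out/z, Out/x, Stay/z, Stay/x): (5,5) (3,-2) (3,0) (3,0).
Under D/Hi/a/t, Eve's choice at the node after Out-D-x-Lo can never be reached regardless of what Finn does, so varying those choices leaves every outcome unchanged.
Holding the reachable choices fixed and varying the unreachable one freely already gives 2 equivalent strategies.
No other strategy reproduces this row, so those 2 are the full class: D/Hi/a/s, D/Hi/a/t.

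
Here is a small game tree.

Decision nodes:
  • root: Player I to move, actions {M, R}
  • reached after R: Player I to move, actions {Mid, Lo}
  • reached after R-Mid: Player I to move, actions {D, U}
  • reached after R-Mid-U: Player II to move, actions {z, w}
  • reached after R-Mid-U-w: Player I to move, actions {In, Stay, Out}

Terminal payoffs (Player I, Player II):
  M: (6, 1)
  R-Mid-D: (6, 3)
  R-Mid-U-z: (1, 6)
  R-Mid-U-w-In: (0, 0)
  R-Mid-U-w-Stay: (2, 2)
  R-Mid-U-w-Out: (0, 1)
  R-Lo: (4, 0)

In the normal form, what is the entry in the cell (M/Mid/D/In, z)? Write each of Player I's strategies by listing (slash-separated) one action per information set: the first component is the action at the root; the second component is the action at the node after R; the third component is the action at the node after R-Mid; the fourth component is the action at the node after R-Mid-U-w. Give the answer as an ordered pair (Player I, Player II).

Trace the play path from the root:
  Player I plays M
→ terminal payoff (6, 1).
(Player I's choice at the node after R is never reached on this path, so it doesn't affect the outcome.)

(6, 1)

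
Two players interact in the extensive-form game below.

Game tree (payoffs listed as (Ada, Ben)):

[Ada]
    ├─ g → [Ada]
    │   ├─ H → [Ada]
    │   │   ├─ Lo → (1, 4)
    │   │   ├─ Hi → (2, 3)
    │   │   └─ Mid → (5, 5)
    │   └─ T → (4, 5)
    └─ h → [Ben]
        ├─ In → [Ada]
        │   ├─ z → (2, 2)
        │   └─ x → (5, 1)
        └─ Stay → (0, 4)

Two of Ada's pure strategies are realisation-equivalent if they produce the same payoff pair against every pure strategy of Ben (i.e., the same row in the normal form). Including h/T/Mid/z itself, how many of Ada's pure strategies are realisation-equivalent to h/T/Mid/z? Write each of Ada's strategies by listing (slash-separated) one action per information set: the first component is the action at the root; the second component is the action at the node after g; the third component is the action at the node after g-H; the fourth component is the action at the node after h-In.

6

Row for h/T/Mid/z (columns In, Stay): (2,2) (0,4).
Under h/T/Mid/z, Ada's choice at the node after g and at the node after g-H can never be reached regardless of what Ben does, so varying those choices leaves every outcome unchanged.
Holding the reachable choices fixed and varying the unreachable ones freely already gives 2 × 3 = 6 equivalent strategies.
No other strategy reproduces this row, so those 6 are the full class: h/H/Lo/z, h/H/Hi/z, h/H/Mid/z, h/T/Lo/z, h/T/Hi/z, h/T/Mid/z.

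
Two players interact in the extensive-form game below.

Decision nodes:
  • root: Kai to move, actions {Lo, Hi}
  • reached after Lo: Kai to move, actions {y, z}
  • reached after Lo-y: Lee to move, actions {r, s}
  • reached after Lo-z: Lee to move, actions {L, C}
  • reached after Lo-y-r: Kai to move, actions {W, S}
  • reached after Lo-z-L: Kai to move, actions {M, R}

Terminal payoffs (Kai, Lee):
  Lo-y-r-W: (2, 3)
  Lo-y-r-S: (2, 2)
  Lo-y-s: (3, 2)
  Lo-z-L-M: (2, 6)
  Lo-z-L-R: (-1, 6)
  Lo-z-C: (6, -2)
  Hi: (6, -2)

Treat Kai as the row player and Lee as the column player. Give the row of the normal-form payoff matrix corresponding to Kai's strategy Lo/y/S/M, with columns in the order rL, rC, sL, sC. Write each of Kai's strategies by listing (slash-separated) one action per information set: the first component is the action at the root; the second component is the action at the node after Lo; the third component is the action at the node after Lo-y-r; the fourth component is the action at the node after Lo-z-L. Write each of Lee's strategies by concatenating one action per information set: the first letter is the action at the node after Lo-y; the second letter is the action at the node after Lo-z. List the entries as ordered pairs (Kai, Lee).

(2,2) (2,2) (3,2) (3,2)

vs rL: Kai plays Lo → Kai plays y at [Lo] → Lee plays r at [Lo-y] → Kai plays S at [Lo-y-r] → (2, 2)
vs rC: Kai plays Lo → Kai plays y at [Lo] → Lee plays r at [Lo-y] → Kai plays S at [Lo-y-r] → (2, 2)
vs sL: Kai plays Lo → Kai plays y at [Lo] → Lee plays s at [Lo-y] → (3, 2)
vs sC: Kai plays Lo → Kai plays y at [Lo] → Lee plays s at [Lo-y] → (3, 2)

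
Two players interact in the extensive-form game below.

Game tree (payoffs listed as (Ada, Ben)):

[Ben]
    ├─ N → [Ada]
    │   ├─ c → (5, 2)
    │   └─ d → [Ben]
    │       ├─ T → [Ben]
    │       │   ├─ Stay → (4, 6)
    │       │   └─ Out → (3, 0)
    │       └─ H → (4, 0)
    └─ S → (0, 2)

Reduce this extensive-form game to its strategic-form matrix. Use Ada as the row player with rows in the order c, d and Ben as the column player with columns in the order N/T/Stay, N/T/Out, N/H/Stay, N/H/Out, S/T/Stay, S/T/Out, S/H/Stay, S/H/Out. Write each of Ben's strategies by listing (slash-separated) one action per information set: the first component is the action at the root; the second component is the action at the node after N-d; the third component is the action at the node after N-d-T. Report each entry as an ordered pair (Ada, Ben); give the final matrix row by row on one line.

      N/T/Stay  N/T/Out  N/H/Stay  N/H/Out  S/T/Stay  S/T/Out  S/H/Stay  S/H/Out
   c    (5,2)    (5,2)    (5,2)    (5,2)    (0,2)    (0,2)    (0,2)    (0,2)
   d    (4,6)    (3,0)    (4,0)    (4,0)    (0,2)    (0,2)    (0,2)    (0,2)

c: (5,2) (5,2) (5,2) (5,2) (0,2) (0,2) (0,2) (0,2) | d: (4,6) (3,0) (4,0) (4,0) (0,2) (0,2) (0,2) (0,2)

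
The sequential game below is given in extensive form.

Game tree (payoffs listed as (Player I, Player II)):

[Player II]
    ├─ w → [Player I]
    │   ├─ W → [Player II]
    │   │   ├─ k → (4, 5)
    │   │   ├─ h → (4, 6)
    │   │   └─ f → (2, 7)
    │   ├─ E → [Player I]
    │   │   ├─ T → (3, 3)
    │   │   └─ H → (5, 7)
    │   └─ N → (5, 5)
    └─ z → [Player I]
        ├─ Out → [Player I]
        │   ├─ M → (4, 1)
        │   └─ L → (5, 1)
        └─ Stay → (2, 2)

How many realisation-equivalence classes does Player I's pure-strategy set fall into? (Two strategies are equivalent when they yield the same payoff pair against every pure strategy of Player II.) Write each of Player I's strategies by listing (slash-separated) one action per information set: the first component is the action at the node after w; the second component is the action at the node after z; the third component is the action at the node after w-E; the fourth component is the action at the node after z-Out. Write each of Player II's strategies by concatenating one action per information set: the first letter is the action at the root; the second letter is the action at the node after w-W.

Player I has 24 pure strategies: W/Out/T/M, W/Out/T/L, W/Out/H/M, W/Out/H/L, W/Stay/T/M, W/Stay/T/L, W/Stay/H/M, W/Stay/H/L, E/Out/T/M, E/Out/T/L, E/Out/H/M, E/Out/H/L, E/Stay/T/M, E/Stay/T/L, E/Stay/H/M, E/Stay/H/L, N/Out/T/M, N/Out/T/L, N/Out/H/M, N/Out/H/L, N/Stay/T/M, N/Stay/T/L, N/Stay/H/M, N/Stay/H/L. Columns: wk, wh, wf, zk, zh, zf.
{W/Out/T/M, W/Out/H/M} → row (4,5) (4,6) (2,7) (4,1) (4,1) (4,1)
{W/Out/T/L, W/Out/H/L} → row (4,5) (4,6) (2,7) (5,1) (5,1) (5,1)
{W/Stay/T/M, W/Stay/T/L, W/Stay/H/M, W/Stay/H/L} → row (4,5) (4,6) (2,7) (2,2) (2,2) (2,2)
{E/Out/T/M} → row (3,3) (3,3) (3,3) (4,1) (4,1) (4,1)
{E/Out/T/L} → row (3,3) (3,3) (3,3) (5,1) (5,1) (5,1)
{E/Out/H/M} → row (5,7) (5,7) (5,7) (4,1) (4,1) (4,1)
{E/Out/H/L} → row (5,7) (5,7) (5,7) (5,1) (5,1) (5,1)
{E/Stay/T/M, E/Stay/T/L} → row (3,3) (3,3) (3,3) (2,2) (2,2) (2,2)
{E/Stay/H/M, E/Stay/H/L} → row (5,7) (5,7) (5,7) (2,2) (2,2) (2,2)
{N/Out/T/M, N/Out/H/M} → row (5,5) (5,5) (5,5) (4,1) (4,1) (4,1)
{N/Out/T/L, N/Out/H/L} → row (5,5) (5,5) (5,5) (5,1) (5,1) (5,1)
{N/Stay/T/M, N/Stay/T/L, N/Stay/H/M, N/Stay/H/L} → row (5,5) (5,5) (5,5) (2,2) (2,2) (2,2)
That's 12 distinct rows out of 24 strategies.

12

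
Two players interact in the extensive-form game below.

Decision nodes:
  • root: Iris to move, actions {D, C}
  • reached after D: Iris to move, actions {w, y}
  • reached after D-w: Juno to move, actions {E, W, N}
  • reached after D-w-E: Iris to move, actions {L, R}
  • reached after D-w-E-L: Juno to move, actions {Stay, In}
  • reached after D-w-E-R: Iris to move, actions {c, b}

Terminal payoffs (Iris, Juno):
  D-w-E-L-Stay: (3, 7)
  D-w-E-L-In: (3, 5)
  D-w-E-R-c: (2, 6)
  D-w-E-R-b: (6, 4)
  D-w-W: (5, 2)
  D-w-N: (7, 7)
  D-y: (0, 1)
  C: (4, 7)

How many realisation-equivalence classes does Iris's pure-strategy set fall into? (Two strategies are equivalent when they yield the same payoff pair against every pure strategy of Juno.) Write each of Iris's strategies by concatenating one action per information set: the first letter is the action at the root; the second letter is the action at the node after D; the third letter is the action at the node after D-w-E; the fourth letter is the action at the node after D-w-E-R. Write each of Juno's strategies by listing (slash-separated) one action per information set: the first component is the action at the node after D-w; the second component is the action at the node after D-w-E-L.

Iris has 16 pure strategies: DwLc, DwLb, DwRc, DwRb, DyLc, DyLb, DyRc, DyRb, CwLc, CwLb, CwRc, CwRb, CyLc, CyLb, CyRc, CyRb. Columns: E/Stay, E/In, W/Stay, W/In, N/Stay, N/In.
{DwLc, DwLb} → row (3,7) (3,5) (5,2) (5,2) (7,7) (7,7)
{DwRc} → row (2,6) (2,6) (5,2) (5,2) (7,7) (7,7)
{DwRb} → row (6,4) (6,4) (5,2) (5,2) (7,7) (7,7)
{DyLc, DyLb, DyRc, DyRb} → row (0,1) (0,1) (0,1) (0,1) (0,1) (0,1)
{CwLc, CwLb, CwRc, CwRb, CyLc, CyLb, CyRc, CyRb} → row (4,7) (4,7) (4,7) (4,7) (4,7) (4,7)
That's 5 distinct rows out of 16 strategies.

5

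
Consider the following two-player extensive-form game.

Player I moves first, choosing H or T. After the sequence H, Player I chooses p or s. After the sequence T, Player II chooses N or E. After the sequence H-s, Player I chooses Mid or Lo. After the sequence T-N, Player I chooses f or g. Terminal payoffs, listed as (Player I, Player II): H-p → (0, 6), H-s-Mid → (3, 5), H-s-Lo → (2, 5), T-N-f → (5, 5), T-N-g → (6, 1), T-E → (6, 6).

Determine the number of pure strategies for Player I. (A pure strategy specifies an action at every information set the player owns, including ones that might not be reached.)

Player I owns the root with actions {H, T} — two choices.
Player I owns the node after H with actions {p, s} — two choices.
Player I owns the node after H-s with actions {Mid, Lo} — two choices.
Player I owns the node after T-N with actions {f, g} — two choices.
A pure strategy fixes one action at each information set independently, so the count is the product 2 × 2 × 2 × 2 = 16.

16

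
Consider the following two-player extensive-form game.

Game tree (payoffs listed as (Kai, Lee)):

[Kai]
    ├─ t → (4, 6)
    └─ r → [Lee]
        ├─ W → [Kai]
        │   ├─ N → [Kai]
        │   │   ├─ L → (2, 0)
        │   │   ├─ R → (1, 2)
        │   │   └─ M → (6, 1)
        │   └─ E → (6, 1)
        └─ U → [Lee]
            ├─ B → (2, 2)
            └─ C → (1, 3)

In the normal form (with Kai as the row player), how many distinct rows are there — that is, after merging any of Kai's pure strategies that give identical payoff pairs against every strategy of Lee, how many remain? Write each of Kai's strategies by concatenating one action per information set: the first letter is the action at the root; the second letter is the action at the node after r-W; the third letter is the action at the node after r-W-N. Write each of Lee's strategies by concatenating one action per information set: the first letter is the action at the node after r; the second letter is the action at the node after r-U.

Kai has 12 pure strategies: tNL, tNR, tNM, tEL, tER, tEM, rNL, rNR, rNM, rEL, rER, rEM. Columns: WB, WC, UB, UC.
{tNL, tNR, tNM, tEL, tER, tEM} → row (4,6) (4,6) (4,6) (4,6)
{rNL} → row (2,0) (2,0) (2,2) (1,3)
{rNR} → row (1,2) (1,2) (2,2) (1,3)
{rNM, rEL, rER, rEM} → row (6,1) (6,1) (2,2) (1,3)
That's 4 distinct rows out of 12 strategies.

4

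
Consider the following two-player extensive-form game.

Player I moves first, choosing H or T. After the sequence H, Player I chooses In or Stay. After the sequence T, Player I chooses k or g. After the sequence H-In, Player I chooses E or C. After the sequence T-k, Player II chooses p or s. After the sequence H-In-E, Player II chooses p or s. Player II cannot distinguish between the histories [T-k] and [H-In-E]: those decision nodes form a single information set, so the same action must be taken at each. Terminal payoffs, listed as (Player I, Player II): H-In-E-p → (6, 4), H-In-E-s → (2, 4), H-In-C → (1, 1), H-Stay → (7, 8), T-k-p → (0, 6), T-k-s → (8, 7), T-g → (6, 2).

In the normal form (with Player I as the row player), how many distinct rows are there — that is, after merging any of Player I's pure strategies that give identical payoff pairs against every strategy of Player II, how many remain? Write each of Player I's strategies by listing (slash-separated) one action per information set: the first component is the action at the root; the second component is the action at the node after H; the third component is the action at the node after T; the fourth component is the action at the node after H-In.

Player I has 16 pure strategies: H/In/k/E, H/In/k/C, H/In/g/E, H/In/g/C, H/Stay/k/E, H/Stay/k/C, H/Stay/g/E, H/Stay/g/C, T/In/k/E, T/In/k/C, T/In/g/E, T/In/g/C, T/Stay/k/E, T/Stay/k/C, T/Stay/g/E, T/Stay/g/C. Columns: p, s.
{H/In/k/E, H/In/g/E} → row (6,4) (2,4)
{H/In/k/C, H/In/g/C} → row (1,1) (1,1)
{H/Stay/k/E, H/Stay/k/C, H/Stay/g/E, H/Stay/g/C} → row (7,8) (7,8)
{T/In/k/E, T/In/k/C, T/Stay/k/E, T/Stay/k/C} → row (0,6) (8,7)
{T/In/g/E, T/In/g/C, T/Stay/g/E, T/Stay/g/C} → row (6,2) (6,2)
That's 5 distinct rows out of 16 strategies.

5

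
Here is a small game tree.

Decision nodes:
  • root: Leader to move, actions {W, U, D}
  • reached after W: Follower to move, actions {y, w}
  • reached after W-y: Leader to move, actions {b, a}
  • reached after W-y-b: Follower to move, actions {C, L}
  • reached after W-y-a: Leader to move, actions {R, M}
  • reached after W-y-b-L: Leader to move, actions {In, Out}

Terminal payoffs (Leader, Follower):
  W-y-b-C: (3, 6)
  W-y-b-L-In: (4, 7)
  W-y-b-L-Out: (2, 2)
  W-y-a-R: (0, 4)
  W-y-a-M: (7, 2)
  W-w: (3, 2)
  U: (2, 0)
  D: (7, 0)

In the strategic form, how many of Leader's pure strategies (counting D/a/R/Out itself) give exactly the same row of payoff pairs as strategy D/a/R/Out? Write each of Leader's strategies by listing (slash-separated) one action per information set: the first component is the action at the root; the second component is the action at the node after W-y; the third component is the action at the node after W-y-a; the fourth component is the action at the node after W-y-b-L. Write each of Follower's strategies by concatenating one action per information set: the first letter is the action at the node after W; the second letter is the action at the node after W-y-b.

Row for D/a/R/Out (columns yC, yL, wC, wL): (7,0) (7,0) (7,0) (7,0).
Under D/a/R/Out, Leader's choice at the node after W-y and at the node after W-y-a and at the node after W-y-b-L can never be reached regardless of what Follower does, so varying those choices leaves every outcome unchanged.
Holding the reachable choices fixed and varying the unreachable ones freely already gives 2 × 2 × 2 = 8 equivalent strategies.
No other strategy reproduces this row, so those 8 are the full class: D/b/R/In, D/b/R/Out, D/b/M/In, D/b/M/Out, D/a/R/In, D/a/R/Out, D/a/M/In, D/a/M/Out.

8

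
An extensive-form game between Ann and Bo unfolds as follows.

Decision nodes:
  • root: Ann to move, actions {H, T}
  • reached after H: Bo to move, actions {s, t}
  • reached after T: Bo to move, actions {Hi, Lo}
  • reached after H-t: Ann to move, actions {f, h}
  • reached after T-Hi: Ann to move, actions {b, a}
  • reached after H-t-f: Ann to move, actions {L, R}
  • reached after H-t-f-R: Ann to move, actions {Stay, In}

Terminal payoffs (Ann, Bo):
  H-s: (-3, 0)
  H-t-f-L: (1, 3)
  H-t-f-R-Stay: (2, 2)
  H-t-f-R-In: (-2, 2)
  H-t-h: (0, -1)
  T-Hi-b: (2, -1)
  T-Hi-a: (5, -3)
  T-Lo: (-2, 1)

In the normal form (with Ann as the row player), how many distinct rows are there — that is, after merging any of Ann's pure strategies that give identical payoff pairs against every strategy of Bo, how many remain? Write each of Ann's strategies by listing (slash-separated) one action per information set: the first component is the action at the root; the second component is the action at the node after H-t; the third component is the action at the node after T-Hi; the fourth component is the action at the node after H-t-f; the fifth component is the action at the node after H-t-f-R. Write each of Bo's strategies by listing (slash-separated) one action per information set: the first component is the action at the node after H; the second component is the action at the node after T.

Ann has 32 pure strategies: H/f/b/L/Stay, H/f/b/L/In, H/f/b/R/Stay, H/f/b/R/In, H/f/a/L/Stay, H/f/a/L/In, H/f/a/R/Stay, H/f/a/R/In, H/h/b/L/Stay, H/h/b/L/In, H/h/b/R/Stay, H/h/b/R/In, H/h/a/L/Stay, H/h/a/L/In, H/h/a/R/Stay, H/h/a/R/In, T/f/b/L/Stay, T/f/b/L/In, T/f/b/R/Stay, T/f/b/R/In, T/f/a/L/Stay, T/f/a/L/In, T/f/a/R/Stay, T/f/a/R/In, T/h/b/L/Stay, T/h/b/L/In, T/h/b/R/Stay, T/h/b/R/In, T/h/a/L/Stay, T/h/a/L/In, T/h/a/R/Stay, T/h/a/R/In. Columns: s/Hi, s/Lo, t/Hi, t/Lo.
{H/f/b/L/Stay, H/f/b/L/In, H/f/a/L/Stay, H/f/a/L/In} → row (-3,0) (-3,0) (1,3) (1,3)
{H/f/b/R/Stay, H/f/a/R/Stay} → row (-3,0) (-3,0) (2,2) (2,2)
{H/f/b/R/In, H/f/a/R/In} → row (-3,0) (-3,0) (-2,2) (-2,2)
{H/h/b/L/Stay, H/h/b/L/In, H/h/b/R/Stay, H/h/b/R/In, H/h/a/L/Stay, H/h/a/L/In, H/h/a/R/Stay, H/h/a/R/In} → row (-3,0) (-3,0) (0,-1) (0,-1)
{T/f/b/L/Stay, T/f/b/L/In, T/f/b/R/Stay, T/f/b/R/In, T/h/b/L/Stay, T/h/b/L/In, T/h/b/R/Stay, T/h/b/R/In} → row (2,-1) (-2,1) (2,-1) (-2,1)
{T/f/a/L/Stay, T/f/a/L/In, T/f/a/R/Stay, T/f/a/R/In, T/h/a/L/Stay, T/h/a/L/In, T/h/a/R/Stay, T/h/a/R/In} → row (5,-3) (-2,1) (5,-3) (-2,1)
That's 6 distinct rows out of 32 strategies.

6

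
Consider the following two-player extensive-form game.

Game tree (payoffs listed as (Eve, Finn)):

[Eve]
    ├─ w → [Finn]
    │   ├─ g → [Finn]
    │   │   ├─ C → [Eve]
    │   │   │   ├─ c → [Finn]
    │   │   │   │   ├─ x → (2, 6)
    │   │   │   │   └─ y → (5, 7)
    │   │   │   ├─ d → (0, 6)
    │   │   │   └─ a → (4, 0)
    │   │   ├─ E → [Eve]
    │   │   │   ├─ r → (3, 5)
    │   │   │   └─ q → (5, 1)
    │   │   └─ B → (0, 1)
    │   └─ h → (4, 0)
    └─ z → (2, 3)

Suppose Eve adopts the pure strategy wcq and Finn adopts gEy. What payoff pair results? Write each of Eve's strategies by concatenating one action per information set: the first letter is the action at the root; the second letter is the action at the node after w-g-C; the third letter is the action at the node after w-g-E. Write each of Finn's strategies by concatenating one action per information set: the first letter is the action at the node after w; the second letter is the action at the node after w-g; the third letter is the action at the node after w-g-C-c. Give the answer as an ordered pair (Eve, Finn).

Trace the play path from the root:
  Eve plays w
  Finn plays g at [w]
  Finn plays E at [w-g]
  Eve plays q at [w-g-E]
→ terminal payoff (5, 1).
(Eve's choice at the node after w-g-C is never reached on this path, so it doesn't affect the outcome.)

(5, 1)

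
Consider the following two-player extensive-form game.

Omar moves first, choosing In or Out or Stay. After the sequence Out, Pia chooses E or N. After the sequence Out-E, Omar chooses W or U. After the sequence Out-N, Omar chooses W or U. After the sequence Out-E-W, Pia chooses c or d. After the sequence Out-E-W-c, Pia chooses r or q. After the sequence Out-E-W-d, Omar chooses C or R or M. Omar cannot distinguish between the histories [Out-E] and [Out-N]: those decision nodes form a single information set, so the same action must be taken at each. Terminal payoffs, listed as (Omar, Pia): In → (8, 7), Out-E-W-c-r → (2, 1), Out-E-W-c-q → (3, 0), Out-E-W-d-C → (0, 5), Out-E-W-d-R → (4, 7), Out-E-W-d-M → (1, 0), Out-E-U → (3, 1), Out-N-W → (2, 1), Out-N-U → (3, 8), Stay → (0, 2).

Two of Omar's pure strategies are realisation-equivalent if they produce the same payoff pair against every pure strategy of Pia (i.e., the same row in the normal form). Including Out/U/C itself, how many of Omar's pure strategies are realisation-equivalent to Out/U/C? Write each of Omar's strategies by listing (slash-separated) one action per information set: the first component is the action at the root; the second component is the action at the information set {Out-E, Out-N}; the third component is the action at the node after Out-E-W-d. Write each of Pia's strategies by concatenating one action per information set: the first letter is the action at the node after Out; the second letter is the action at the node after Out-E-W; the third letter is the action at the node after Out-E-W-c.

3

Row for Out/U/C (columns Ecr, Ecq, Edr, Edq, Ncr, Ncq, Ndr, Ndq): (3,1) (3,1) (3,1) (3,1) (3,8) (3,8) (3,8) (3,8).
Under Out/U/C, Omar's choice at the node after Out-E-W-d can never be reached regardless of what Pia does, so varying those choices leaves every outcome unchanged.
Holding the reachable choices fixed and varying the unreachable one freely already gives 3 equivalent strategies.
No other strategy reproduces this row, so those 3 are the full class: Out/U/C, Out/U/R, Out/U/M.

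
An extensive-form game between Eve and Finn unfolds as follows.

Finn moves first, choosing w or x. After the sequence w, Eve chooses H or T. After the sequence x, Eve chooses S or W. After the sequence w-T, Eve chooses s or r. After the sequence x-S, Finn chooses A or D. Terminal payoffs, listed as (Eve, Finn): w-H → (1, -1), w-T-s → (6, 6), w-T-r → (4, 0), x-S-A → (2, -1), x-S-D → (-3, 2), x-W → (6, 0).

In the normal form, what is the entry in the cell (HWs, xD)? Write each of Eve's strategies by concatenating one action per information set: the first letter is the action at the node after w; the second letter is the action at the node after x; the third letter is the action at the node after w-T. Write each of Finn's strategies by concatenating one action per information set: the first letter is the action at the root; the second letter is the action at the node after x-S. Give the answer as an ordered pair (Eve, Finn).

(6, 0)

Trace the play path from the root:
  Finn plays x
  Eve plays W at [x]
→ terminal payoff (6, 0).
(Eve's choice at the node after w is never reached on this path, so it doesn't affect the outcome.)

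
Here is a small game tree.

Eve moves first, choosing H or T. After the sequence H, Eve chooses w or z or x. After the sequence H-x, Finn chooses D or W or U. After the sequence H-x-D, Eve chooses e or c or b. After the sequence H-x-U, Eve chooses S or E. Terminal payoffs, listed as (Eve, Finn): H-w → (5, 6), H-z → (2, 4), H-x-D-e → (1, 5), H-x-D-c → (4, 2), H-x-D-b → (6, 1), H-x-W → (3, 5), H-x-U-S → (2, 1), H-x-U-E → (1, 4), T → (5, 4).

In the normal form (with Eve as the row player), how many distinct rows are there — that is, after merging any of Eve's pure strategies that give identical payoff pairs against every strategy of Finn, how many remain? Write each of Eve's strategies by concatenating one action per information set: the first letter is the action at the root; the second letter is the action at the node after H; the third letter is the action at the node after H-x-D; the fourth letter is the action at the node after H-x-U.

9

Eve has 36 pure strategies: HweS, HweE, HwcS, HwcE, HwbS, HwbE, HzeS, HzeE, HzcS, HzcE, HzbS, HzbE, HxeS, HxeE, HxcS, HxcE, HxbS, HxbE, TweS, TweE, TwcS, TwcE, TwbS, TwbE, TzeS, TzeE, TzcS, TzcE, TzbS, TzbE, TxeS, TxeE, TxcS, TxcE, TxbS, TxbE. Columns: D, W, U.
{HweS, HweE, HwcS, HwcE, HwbS, HwbE} → row (5,6) (5,6) (5,6)
{HzeS, HzeE, HzcS, HzcE, HzbS, HzbE} → row (2,4) (2,4) (2,4)
{HxeS} → row (1,5) (3,5) (2,1)
{HxeE} → row (1,5) (3,5) (1,4)
{HxcS} → row (4,2) (3,5) (2,1)
{HxcE} → row (4,2) (3,5) (1,4)
{HxbS} → row (6,1) (3,5) (2,1)
{HxbE} → row (6,1) (3,5) (1,4)
{TweS, TweE, TwcS, TwcE, TwbS, TwbE, TzeS, TzeE, TzcS, TzcE, TzbS, TzbE, TxeS, TxeE, TxcS, TxcE, TxbS, TxbE} → row (5,4) (5,4) (5,4)
That's 9 distinct rows out of 36 strategies.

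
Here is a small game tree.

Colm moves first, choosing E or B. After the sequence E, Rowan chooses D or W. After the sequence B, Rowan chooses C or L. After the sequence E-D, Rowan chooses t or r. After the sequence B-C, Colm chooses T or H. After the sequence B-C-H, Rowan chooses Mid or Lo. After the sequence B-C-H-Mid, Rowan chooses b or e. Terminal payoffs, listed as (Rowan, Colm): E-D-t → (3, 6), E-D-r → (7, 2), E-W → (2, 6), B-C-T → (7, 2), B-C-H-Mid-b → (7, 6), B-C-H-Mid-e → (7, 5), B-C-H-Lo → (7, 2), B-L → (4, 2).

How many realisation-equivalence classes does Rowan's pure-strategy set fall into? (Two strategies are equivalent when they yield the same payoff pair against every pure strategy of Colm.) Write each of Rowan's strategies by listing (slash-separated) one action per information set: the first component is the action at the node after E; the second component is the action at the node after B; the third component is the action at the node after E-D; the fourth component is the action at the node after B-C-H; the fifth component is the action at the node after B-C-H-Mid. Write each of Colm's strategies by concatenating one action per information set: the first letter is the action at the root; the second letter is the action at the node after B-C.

Rowan has 32 pure strategies: D/C/t/Mid/b, D/C/t/Mid/e, D/C/t/Lo/b, D/C/t/Lo/e, D/C/r/Mid/b, D/C/r/Mid/e, D/C/r/Lo/b, D/C/r/Lo/e, D/L/t/Mid/b, D/L/t/Mid/e, D/L/t/Lo/b, D/L/t/Lo/e, D/L/r/Mid/b, D/L/r/Mid/e, D/L/r/Lo/b, D/L/r/Lo/e, W/C/t/Mid/b, W/C/t/Mid/e, W/C/t/Lo/b, W/C/t/Lo/e, W/C/r/Mid/b, W/C/r/Mid/e, W/C/r/Lo/b, W/C/r/Lo/e, W/L/t/Mid/b, W/L/t/Mid/e, W/L/t/Lo/b, W/L/t/Lo/e, W/L/r/Mid/b, W/L/r/Mid/e, W/L/r/Lo/b, W/L/r/Lo/e. Columns: ET, EH, BT, BH.
{D/C/t/Mid/b} → row (3,6) (3,6) (7,2) (7,6)
{D/C/t/Mid/e} → row (3,6) (3,6) (7,2) (7,5)
{D/C/t/Lo/b, D/C/t/Lo/e} → row (3,6) (3,6) (7,2) (7,2)
{D/C/r/Mid/b} → row (7,2) (7,2) (7,2) (7,6)
{D/C/r/Mid/e} → row (7,2) (7,2) (7,2) (7,5)
{D/C/r/Lo/b, D/C/r/Lo/e} → row (7,2) (7,2) (7,2) (7,2)
{D/L/t/Mid/b, D/L/t/Mid/e, D/L/t/Lo/b, D/L/t/Lo/e} → row (3,6) (3,6) (4,2) (4,2)
{D/L/r/Mid/b, D/L/r/Mid/e, D/L/r/Lo/b, D/L/r/Lo/e} → row (7,2) (7,2) (4,2) (4,2)
{W/C/t/Mid/b, W/C/r/Mid/b} → row (2,6) (2,6) (7,2) (7,6)
{W/C/t/Mid/e, W/C/r/Mid/e} → row (2,6) (2,6) (7,2) (7,5)
{W/C/t/Lo/b, W/C/t/Lo/e, W/C/r/Lo/b, W/C/r/Lo/e} → row (2,6) (2,6) (7,2) (7,2)
{W/L/t/Mid/b, W/L/t/Mid/e, W/L/t/Lo/b, W/L/t/Lo/e, W/L/r/Mid/b, W/L/r/Mid/e, W/L/r/Lo/b, W/L/r/Lo/e} → row (2,6) (2,6) (4,2) (4,2)
That's 12 distinct rows out of 32 strategies.

12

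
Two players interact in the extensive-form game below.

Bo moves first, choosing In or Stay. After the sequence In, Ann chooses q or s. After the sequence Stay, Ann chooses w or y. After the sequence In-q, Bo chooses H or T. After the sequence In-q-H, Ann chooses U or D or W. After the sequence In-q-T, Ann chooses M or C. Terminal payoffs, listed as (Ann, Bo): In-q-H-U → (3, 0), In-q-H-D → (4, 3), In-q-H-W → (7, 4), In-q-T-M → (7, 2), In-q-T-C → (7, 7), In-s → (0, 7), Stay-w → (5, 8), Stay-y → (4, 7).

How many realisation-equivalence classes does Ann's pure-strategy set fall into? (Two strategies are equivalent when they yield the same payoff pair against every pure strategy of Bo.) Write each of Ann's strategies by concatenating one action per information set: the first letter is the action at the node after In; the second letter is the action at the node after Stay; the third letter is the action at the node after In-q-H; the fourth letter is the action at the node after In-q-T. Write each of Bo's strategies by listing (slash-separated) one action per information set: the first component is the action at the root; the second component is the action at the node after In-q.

Ann has 24 pure strategies: qwUM, qwUC, qwDM, qwDC, qwWM, qwWC, qyUM, qyUC, qyDM, qyDC, qyWM, qyWC, swUM, swUC, swDM, swDC, swWM, swWC, syUM, syUC, syDM, syDC, syWM, syWC. Columns: In/H, In/T, Stay/H, Stay/T.
{qwUM} → row (3,0) (7,2) (5,8) (5,8)
{qwUC} → row (3,0) (7,7) (5,8) (5,8)
{qwDM} → row (4,3) (7,2) (5,8) (5,8)
{qwDC} → row (4,3) (7,7) (5,8) (5,8)
{qwWM} → row (7,4) (7,2) (5,8) (5,8)
{qwWC} → row (7,4) (7,7) (5,8) (5,8)
{qyUM} → row (3,0) (7,2) (4,7) (4,7)
{qyUC} → row (3,0) (7,7) (4,7) (4,7)
{qyDM} → row (4,3) (7,2) (4,7) (4,7)
{qyDC} → row (4,3) (7,7) (4,7) (4,7)
{qyWM} → row (7,4) (7,2) (4,7) (4,7)
{qyWC} → row (7,4) (7,7) (4,7) (4,7)
{swUM, swUC, swDM, swDC, swWM, swWC} → row (0,7) (0,7) (5,8) (5,8)
{syUM, syUC, syDM, syDC, syWM, syWC} → row (0,7) (0,7) (4,7) (4,7)
That's 14 distinct rows out of 24 strategies.

14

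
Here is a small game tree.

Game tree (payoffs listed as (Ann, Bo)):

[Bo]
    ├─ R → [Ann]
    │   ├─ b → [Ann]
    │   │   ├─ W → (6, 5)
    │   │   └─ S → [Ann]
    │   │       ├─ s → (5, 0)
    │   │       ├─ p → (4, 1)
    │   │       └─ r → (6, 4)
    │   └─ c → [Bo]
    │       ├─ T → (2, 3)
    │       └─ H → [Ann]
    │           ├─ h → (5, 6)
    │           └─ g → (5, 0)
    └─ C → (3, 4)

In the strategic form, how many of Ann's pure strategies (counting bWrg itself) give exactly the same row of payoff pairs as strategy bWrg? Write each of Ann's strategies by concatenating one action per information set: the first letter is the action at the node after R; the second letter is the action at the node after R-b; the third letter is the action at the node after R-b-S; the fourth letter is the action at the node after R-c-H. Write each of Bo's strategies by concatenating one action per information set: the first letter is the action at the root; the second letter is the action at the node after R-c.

6

Row for bWrg (columns RT, RH, CT, CH): (6,5) (6,5) (3,4) (3,4).
Under bWrg, Ann's choice at the node after R-b-S and at the node after R-c-H can never be reached regardless of what Bo does, so varying those choices leaves every outcome unchanged.
Holding the reachable choices fixed and varying the unreachable ones freely already gives 3 × 2 = 6 equivalent strategies.
No other strategy reproduces this row, so those 6 are the full class: bWsh, bWsg, bWph, bWpg, bWrh, bWrg.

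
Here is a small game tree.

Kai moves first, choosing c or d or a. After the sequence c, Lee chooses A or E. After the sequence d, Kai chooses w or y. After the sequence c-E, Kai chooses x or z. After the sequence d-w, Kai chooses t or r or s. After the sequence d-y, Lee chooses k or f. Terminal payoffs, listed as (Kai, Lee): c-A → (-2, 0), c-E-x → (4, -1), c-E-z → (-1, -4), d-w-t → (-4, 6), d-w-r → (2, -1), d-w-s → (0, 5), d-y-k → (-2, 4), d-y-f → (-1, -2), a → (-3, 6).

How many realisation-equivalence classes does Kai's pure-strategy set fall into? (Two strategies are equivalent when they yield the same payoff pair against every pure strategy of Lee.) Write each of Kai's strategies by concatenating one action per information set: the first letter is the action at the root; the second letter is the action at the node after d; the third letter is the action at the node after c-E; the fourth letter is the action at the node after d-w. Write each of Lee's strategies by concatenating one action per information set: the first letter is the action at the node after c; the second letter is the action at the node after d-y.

7

Kai has 36 pure strategies: cwxt, cwxr, cwxs, cwzt, cwzr, cwzs, cyxt, cyxr, cyxs, cyzt, cyzr, cyzs, dwxt, dwxr, dwxs, dwzt, dwzr, dwzs, dyxt, dyxr, dyxs, dyzt, dyzr, dyzs, awxt, awxr, awxs, awzt, awzr, awzs, ayxt, ayxr, ayxs, ayzt, ayzr, ayzs. Columns: Ak, Af, Ek, Ef.
{cwxt, cwxr, cwxs, cyxt, cyxr, cyxs} → row (-2,0) (-2,0) (4,-1) (4,-1)
{cwzt, cwzr, cwzs, cyzt, cyzr, cyzs} → row (-2,0) (-2,0) (-1,-4) (-1,-4)
{dwxt, dwzt} → row (-4,6) (-4,6) (-4,6) (-4,6)
{dwxr, dwzr} → row (2,-1) (2,-1) (2,-1) (2,-1)
{dwxs, dwzs} → row (0,5) (0,5) (0,5) (0,5)
{dyxt, dyxr, dyxs, dyzt, dyzr, dyzs} → row (-2,4) (-1,-2) (-2,4) (-1,-2)
{awxt, awxr, awxs, awzt, awzr, awzs, ayxt, ayxr, ayxs, ayzt, ayzr, ayzs} → row (-3,6) (-3,6) (-3,6) (-3,6)
That's 7 distinct rows out of 36 strategies.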